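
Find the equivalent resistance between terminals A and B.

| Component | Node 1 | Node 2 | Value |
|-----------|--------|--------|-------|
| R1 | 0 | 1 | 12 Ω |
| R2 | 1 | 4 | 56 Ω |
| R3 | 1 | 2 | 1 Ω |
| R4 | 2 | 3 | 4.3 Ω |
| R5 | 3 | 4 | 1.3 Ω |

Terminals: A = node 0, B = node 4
Reduce the network between node 0 (A) and node 4 (B) by series/parallel combination:
  Rs1 = R3 + R4 (series, joined only at node 2) = 1 + 4.3 = 5.3 Ω
  Rs2 = R5 + Rs1 (series, joined only at node 3) = 1.3 + 5.3 = 6.6 Ω
  Rp1 = R2 ‖ Rs2 (parallel, both between nodes 1 and 4) = 1/(1/56 + 1/6.6) = 5.904 Ω
  Rs3 = R1 + Rp1 (series, joined only at node 1) = 12 + 5.904 = 17.9 Ω
R_eq = 17.9 Ω

Final answer: 17.9 Ω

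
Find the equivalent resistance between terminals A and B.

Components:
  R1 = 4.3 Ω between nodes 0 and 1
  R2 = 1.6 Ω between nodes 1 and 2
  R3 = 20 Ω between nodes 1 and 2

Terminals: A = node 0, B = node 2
Reduce the network between node 0 (A) and node 2 (B) by series/parallel combination:
  Rp1 = R2 ‖ R3 (parallel, both between nodes 1 and 2) = 1/(1/1.6 + 1/20) = 1.481 Ω
  Rs1 = R1 + Rp1 (series, joined only at node 1) = 4.3 + 1.481 = 5.781 Ω
R_eq = 5.781 Ω

Final answer: 5.781 Ω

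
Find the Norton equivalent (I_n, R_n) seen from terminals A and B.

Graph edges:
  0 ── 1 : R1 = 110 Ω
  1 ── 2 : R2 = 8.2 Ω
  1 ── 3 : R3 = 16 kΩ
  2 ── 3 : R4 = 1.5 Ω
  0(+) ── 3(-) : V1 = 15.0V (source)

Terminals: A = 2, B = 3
Find the Thévenin equivalent first; then I_n = V_th/R_th and R_n = R_th.
Step 1 — V_th is the open-circuit voltage V_A - V_B (nothing connected across the terminals).
Nodal analysis, taking node 3 as the 0 V reference.
Source V1 fixes V_0 = 15 V.
KCL at each unknown node (sum of currents leaving = 0; resistances in Ω):
  Node 1: (V_1 - 15)/110 + (V_1 - V_2)/8.2 + (V_1 - 0)/16000 = 0
  Node 2: (V_2 - V_1)/8.2 + (V_2 - 0)/1.5 = 0
Collecting terms (coefficients in siemens):
  0.1311·V_1 - 0.122·V_2 = 0.1364
  0.7886·V_2 - 0.122·V_1 = 0
Determinant D = (0.1311)(0.7886) - (-0.122)(-0.122) = 0.08852
V_1 = [(0.1364)(0.7886) - (-0.122)(0)]/D = 1.215 V
V_2 = [(0.1311)(0) - (0.1364)(-0.122)]/D = 0.1879 V
V_th = V_2 - V_3 = 0.1879 - 0 = 0.1879 V
Step 2 — R_th: zero the source — replace V1 by a short circuit (node 3 merges into node 0) — and find the resistance seen between A (node 2) and B (node 0).
Reduce the network between node 2 (A) and node 0 (B) by series/parallel combination:
  Rp1 = R1 ‖ R3 (parallel, both between nodes 0 and 1) = 1/(1/110 + 1/16000) = 109.2 Ω
  Rs1 = R2 + Rp1 (series, joined only at node 1) = 8.2 + 109.2 = 117.4 Ω
  Rp2 = R4 ‖ Rs1 (parallel, both between nodes 0 and 2) = 1/(1/1.5 + 1/117.4) = 1.481 Ω
R_th = 1.481 Ω
I_n = V_th/R_th = 0.1879/1.481 = 0.1268 A, and R_n = R_th = 1.481 Ω

Final answer: I_n = 0.1268 A, R_n = 1.481 Ω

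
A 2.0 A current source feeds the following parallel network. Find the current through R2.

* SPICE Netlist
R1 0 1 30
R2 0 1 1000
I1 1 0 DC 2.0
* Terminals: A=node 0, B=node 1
All resistors sit directly between nodes 0 and 1, so they are in parallel and share one voltage V; the full source current 2 A splits among them.
1/R_par = 1/30 + 1/1000 = 0.03433 S  =>  R_par = 29.13 Ω
V = I × R_par = 2 × 29.13 = 58.25 V
I_R2 = V/R2 = 58.25/1000 = 0.05825 A

Final answer: 0.05825 A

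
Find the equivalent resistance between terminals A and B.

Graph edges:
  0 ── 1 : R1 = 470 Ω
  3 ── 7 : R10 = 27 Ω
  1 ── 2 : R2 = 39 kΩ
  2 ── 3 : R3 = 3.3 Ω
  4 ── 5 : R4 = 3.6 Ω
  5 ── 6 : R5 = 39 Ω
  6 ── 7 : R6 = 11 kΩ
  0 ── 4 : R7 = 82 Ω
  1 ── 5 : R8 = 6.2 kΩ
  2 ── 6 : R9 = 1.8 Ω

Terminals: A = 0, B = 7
The network is not a plain series/parallel combination. Inject a 1 A test current into terminal A (node 0) and return it from terminal B (node 7); then R_eq = V_A / (1 A).
Nodal analysis, taking node 7 as the 0 V reference.
Current source I_test pushes 1 A into node 0 and draws it out of node 7.
KCL at each unknown node (sum of currents leaving = 0; resistances in Ω):
  Node 0: (V_0 - V_1)/470 + (V_0 - V_4)/82 - 1 = 0
  Node 1: (V_1 - V_0)/470 + (V_1 - V_2)/39000 + (V_1 - V_5)/6200 = 0
  Node 2: (V_2 - V_1)/39000 + (V_2 - V_3)/3.3 + (V_2 - V_6)/1.8 = 0
  Node 3: (V_3 - V_2)/3.3 + (V_3 - 0)/27 = 0
  Node 4: (V_4 - V_0)/82 + (V_4 - V_5)/3.6 = 0
  Node 5: (V_5 - V_1)/6200 + (V_5 - V_4)/3.6 + (V_5 - V_6)/39 = 0
  Node 6: (V_6 - V_2)/1.8 + (V_6 - V_5)/39 + (V_6 - 0)/11000 = 0
Collecting terms (coefficients in siemens):
  0.01432·V_0 - 0.002128·V_1 - 0.0122·V_4 = 1
  0.002315·V_1 - 0.002128·V_0 - 0.00002564·V_2 - 0.0001613·V_5 = 0
  0.8586·V_2 - 0.00002564·V_1 - 0.303·V_3 - 0.5556·V_6 = 0
  0.3401·V_3 - 0.303·V_2 = 0
  0.29·V_4 - 0.0122·V_0 - 0.2778·V_5 = 0
  0.3036·V_5 - 0.0001613·V_1 - 0.2778·V_4 - 0.02564·V_6 = 0
  0.5813·V_6 - 0.5556·V_2 - 0.02564·V_5 = 0
Solving these 7 simultaneous equations (Gaussian elimination) gives:
  V_0 = 155.2 V, V_1 = 147.9 V, V_2 = 30.21 V, V_3 = 26.92 V
  V_4 = 74.43 V, V_5 = 70.88 V, V_6 = 32 V
R_eq = V_0 / 1 A = 155.2 Ω

Final answer: 155.2 Ω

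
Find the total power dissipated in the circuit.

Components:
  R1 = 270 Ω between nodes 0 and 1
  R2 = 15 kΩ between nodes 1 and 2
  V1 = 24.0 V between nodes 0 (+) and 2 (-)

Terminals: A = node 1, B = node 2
Nodal analysis, taking node 2 as the 0 V reference.
Source V1 fixes V_0 = 24 V.
KCL at each unknown node (sum of currents leaving = 0; resistances in Ω):
  Node 1: (V_1 - 24)/270 + (V_1 - 0)/15000 = 0
Collecting terms: 0.00377 × V_1 = 0.08889  =>  V_1 = 23.58 V
Power in each resistor, P = (ΔV)²/R:
  P_R1 = (24 - 23.58)²/270 = 0.000667 W
  P_R2 = (23.58 - 0)²/15000 = 0.03705 W
P_total = P_R1 + P_R2 = 0.03772 W

Final answer: 0.03772 W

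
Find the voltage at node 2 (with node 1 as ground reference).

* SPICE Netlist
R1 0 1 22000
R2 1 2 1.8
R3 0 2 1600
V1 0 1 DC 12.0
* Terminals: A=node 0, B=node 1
Nodal analysis, taking node 1 as the 0 V reference.
Source V1 fixes V_0 = 12 V.
KCL at each unknown node (sum of currents leaving = 0; resistances in Ω):
  Node 2: (V_2 - 0)/1.8 + (V_2 - 12)/1600 = 0
Collecting terms: 0.5562 × V_2 = 0.0075  =>  V_2 = 0.01348 V
The requested potential is V_2 = 0.01348 V.

Final answer: V_2 = 0.01348 V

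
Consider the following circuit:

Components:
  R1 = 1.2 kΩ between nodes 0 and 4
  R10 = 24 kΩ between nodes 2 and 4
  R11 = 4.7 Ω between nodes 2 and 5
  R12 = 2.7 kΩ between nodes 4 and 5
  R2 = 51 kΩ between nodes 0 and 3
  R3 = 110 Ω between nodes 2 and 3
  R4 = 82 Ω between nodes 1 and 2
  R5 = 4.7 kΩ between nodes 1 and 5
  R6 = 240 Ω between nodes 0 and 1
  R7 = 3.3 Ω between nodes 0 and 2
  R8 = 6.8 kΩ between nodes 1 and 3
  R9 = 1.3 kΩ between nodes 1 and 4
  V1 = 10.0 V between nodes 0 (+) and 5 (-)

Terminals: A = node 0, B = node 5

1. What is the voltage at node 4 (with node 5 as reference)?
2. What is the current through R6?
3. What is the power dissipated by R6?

Nodal analysis, taking node 5 as the 0 V reference.
Source V1 fixes V_0 = 10 V.
KCL at each unknown node (sum of currents leaving = 0; resistances in Ω):
  Node 1: (V_1 - V_2)/82 + (V_1 - 0)/4700 + (V_1 - 10)/240 + (V_1 - V_3)/6800 + (V_1 - V_4)/1300 = 0
  Node 2: (V_2 - V_3)/110 + (V_2 - V_1)/82 + (V_2 - 10)/3.3 + (V_2 - V_4)/24000 + (V_2 - 0)/4.7 = 0
  Node 3: (V_3 - 10)/51000 + (V_3 - V_2)/110 + (V_3 - V_1)/6800 = 0
  Node 4: (V_4 - 10)/1200 + (V_4 - V_1)/1300 + (V_4 - V_2)/24000 + (V_4 - 0)/2700 = 0
Collecting terms (coefficients in siemens):
  0.01749·V_1 - 0.0122·V_2 - 0.0001471·V_3 - 0.0007692·V_4 = 0.04167
  0.5371·V_2 - 0.0122·V_1 - 0.009091·V_3 - 0.00004167·V_4 = 3.03
  0.009258·V_3 - 0.0001471·V_1 - 0.009091·V_2 = 0.0001961
  0.002015·V_4 - 0.0007692·V_1 - 0.00004167·V_2 = 0.008333
Solving these 4 simultaneous equations (Gaussian elimination) gives:
  V_1 = 6.846 V, V_2 = 5.898 V, V_3 = 5.922 V, V_4 = 6.873 V
Part 1:
  Read off the nodal solution: V_4 = 6.873 V
Part 2:
  I_R6 = (V_0 - V_1)/R6 = (10 - 6.846)/240 = 0.01314 A
  Magnitude: I_R6 = 0.01314 A
Part 3:
  I_R6 = (V_0 - V_1)/R6 = (10 - 6.846)/240 = 0.01314 A
  P_R6 = I_R6² × R6 = (0.01314)² × 240 = 0.04144 W

Final answers:
1. V_4 = 6.873 V
2. I_R6 = 0.01314 A
3. P_R6 = 0.04144 W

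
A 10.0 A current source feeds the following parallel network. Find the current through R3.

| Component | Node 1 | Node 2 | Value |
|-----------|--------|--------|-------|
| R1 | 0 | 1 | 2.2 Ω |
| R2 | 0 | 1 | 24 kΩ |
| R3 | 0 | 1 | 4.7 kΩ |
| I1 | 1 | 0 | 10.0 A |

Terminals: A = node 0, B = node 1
All resistors sit directly between nodes 0 and 1, so they are in parallel and share one voltage V; the full source current 10 A splits among them.
1/R_par = 1/2.2 + 1/24000 + 1/4700 = 0.4548 S  =>  R_par = 2.199 Ω
V = I × R_par = 10 × 2.199 = 21.99 V
I_R3 = V/R3 = 21.99/4700 = 0.004678 A

Final answer: 0.004678 A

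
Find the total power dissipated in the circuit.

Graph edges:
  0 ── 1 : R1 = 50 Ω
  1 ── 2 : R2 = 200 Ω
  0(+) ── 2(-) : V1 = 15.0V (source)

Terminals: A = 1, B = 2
Nodal analysis, taking node 2 as the 0 V reference.
Source V1 fixes V_0 = 15 V.
KCL at each unknown node (sum of currents leaving = 0; resistances in Ω):
  Node 1: (V_1 - 15)/50 + (V_1 - 0)/200 = 0
Collecting terms: 0.025 × V_1 = 0.3  =>  V_1 = 12 V
Power in each resistor, P = (ΔV)²/R:
  P_R1 = (15 - 12)²/50 = 0.18 W
  P_R2 = (12 - 0)²/200 = 0.72 W
P_total = P_R1 + P_R2 = 0.9 W

Final answer: 0.9 W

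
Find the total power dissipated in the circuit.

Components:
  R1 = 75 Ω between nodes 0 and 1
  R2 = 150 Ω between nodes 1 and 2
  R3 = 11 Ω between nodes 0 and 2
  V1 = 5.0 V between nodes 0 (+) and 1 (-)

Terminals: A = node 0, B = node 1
Nodal analysis, taking node 1 as the 0 V reference.
Source V1 fixes V_0 = 5 V.
KCL at each unknown node (sum of currents leaving = 0; resistances in Ω):
  Node 2: (V_2 - 0)/150 + (V_2 - 5)/11 = 0
Collecting terms: 0.09758 × V_2 = 0.4545  =>  V_2 = 4.658 V
Power in each resistor, P = (ΔV)²/R:
  P_R1 = (5 - 0)²/75 = 0.3333 W
  P_R2 = (0 - 4.658)²/150 = 0.1447 W
  P_R3 = (5 - 4.658)²/11 = 0.01061 W
P_total = P_R1 + P_R2 + P_R3 = 0.4886 W

Final answer: 0.4886 W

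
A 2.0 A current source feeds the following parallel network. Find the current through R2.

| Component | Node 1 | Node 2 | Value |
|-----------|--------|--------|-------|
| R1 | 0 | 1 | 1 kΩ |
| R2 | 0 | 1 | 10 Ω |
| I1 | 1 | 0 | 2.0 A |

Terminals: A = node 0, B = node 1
All resistors sit directly between nodes 0 and 1, so they are in parallel and share one voltage V; the full source current 2 A splits among them.
1/R_par = 1/1000 + 1/10 = 0.101 S  =>  R_par = 9.901 Ω
V = I × R_par = 2 × 9.901 = 19.8 V
I_R2 = V/R2 = 19.8/10 = 1.98 A

Final answer: 1.98 A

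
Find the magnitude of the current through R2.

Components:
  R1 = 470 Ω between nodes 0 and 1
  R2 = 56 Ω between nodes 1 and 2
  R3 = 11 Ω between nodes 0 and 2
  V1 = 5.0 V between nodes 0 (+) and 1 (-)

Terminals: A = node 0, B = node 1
Nodal analysis, taking node 1 as the 0 V reference.
Source V1 fixes V_0 = 5 V.
KCL at each unknown node (sum of currents leaving = 0; resistances in Ω):
  Node 2: (V_2 - 0)/56 + (V_2 - 5)/11 = 0
Collecting terms: 0.1088 × V_2 = 0.4545  =>  V_2 = 4.179 V
I_R2 = (V_1 - V_2)/R2 = (0 - 4.179)/56 = -0.07463 A
|I_R2| = 0.07463 A

Final answer: |I_R2| = 0.07463 A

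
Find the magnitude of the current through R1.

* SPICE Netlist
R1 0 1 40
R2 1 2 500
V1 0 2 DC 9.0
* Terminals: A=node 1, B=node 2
Nodal analysis, taking node 2 as the 0 V reference.
Source V1 fixes V_0 = 9 V.
KCL at each unknown node (sum of currents leaving = 0; resistances in Ω):
  Node 1: (V_1 - 9)/40 + (V_1 - 0)/500 = 0
Collecting terms: 0.027 × V_1 = 0.225  =>  V_1 = 8.333 V
I_R1 = (V_0 - V_1)/R1 = (9 - 8.333)/40 = 0.01667 A
|I_R1| = 0.01667 A

Final answer: |I_R1| = 0.01667 A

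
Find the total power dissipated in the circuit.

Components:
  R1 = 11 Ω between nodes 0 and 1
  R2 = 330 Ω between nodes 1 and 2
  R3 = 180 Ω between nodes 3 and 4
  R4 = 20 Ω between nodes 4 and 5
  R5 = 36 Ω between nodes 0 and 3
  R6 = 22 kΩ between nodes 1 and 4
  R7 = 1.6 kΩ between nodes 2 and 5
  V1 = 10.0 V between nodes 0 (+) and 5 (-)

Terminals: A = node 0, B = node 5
Nodal analysis, taking node 5 as the 0 V reference.
Source V1 fixes V_0 = 10 V.
KCL at each unknown node (sum of currents leaving = 0; resistances in Ω):
  Node 1: (V_1 - 10)/11 + (V_1 - V_2)/330 + (V_1 - V_4)/22000 = 0
  Node 2: (V_2 - V_1)/330 + (V_2 - 0)/1600 = 0
  Node 3: (V_3 - V_4)/180 + (V_3 - 10)/36 = 0
  Node 4: (V_4 - V_3)/180 + (V_4 - 0)/20 + (V_4 - V_1)/22000 = 0
Collecting terms (coefficients in siemens):
  0.09398·V_1 - 0.00303·V_2 - 0.00004545·V_4 = 0.9091
  0.003655·V_2 - 0.00303·V_1 = 0
  0.03333·V_3 - 0.005556·V_4 = 0.2778
  0.0556·V_4 - 0.00004545·V_1 - 0.005556·V_3 = 0
Solving these 4 simultaneous equations (Gaussian elimination) gives:
  V_1 = 9.939 V, V_2 = 8.239 V, V_3 = 8.476 V, V_4 = 0.855 V
Power in each resistor, P = (ΔV)²/R:
  P_R1 = (10 - 9.939)²/11 = 0.0003404 W
  P_R2 = (9.939 - 8.239)²/330 = 0.008751 W
  P_R3 = (8.476 - 0.855)²/180 = 0.3226 W
  P_R4 = (0.855 - 0)²/20 = 0.03655 W
  P_R5 = (10 - 8.476)²/36 = 0.06453 W
  P_R6 = (9.939 - 0.855)²/22000 = 0.003751 W
  P_R7 = (8.239 - 0)²/1600 = 0.04243 W
P_total = P_R1 + P_R2 + P_R3 + P_R4 + P_R5 + P_R6 + P_R7 = 0.479 W

Final answer: 0.479 W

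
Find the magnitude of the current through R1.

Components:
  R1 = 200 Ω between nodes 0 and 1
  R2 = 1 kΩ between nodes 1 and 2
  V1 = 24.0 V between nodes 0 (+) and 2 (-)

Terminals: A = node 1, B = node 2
Nodal analysis, taking node 2 as the 0 V reference.
Source V1 fixes V_0 = 24 V.
KCL at each unknown node (sum of currents leaving = 0; resistances in Ω):
  Node 1: (V_1 - 24)/200 + (V_1 - 0)/1000 = 0
Collecting terms: 0.006 × V_1 = 0.12  =>  V_1 = 20 V
I_R1 = (V_0 - V_1)/R1 = (24 - 20)/200 = 0.02 A
|I_R1| = 0.02 A

Final answer: |I_R1| = 0.02 A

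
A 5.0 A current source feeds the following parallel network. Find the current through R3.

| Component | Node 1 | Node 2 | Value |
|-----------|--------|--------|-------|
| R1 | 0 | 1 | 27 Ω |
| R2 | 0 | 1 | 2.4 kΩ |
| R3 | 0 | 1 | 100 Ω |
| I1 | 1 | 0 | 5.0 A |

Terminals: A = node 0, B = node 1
All resistors sit directly between nodes 0 and 1, so they are in parallel and share one voltage V; the full source current 5 A splits among them.
1/R_par = 1/27 + 1/2400 + 1/100 = 0.04745 S  =>  R_par = 21.07 Ω
V = I × R_par = 5 × 21.07 = 105.4 V
I_R3 = V/R3 = 105.4/100 = 1.054 A

Final answer: 1.054 A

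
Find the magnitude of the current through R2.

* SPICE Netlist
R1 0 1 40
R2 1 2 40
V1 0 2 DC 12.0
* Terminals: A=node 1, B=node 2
Nodal analysis, taking node 2 as the 0 V reference.
Source V1 fixes V_0 = 12 V.
KCL at each unknown node (sum of currents leaving = 0; resistances in Ω):
  Node 1: (V_1 - 12)/40 + (V_1 - 0)/40 = 0
Collecting terms: 0.05 × V_1 = 0.3  =>  V_1 = 6 V
I_R2 = (V_1 - V_2)/R2 = (6 - 0)/40 = 0.15 A
|I_R2| = 0.15 A

Final answer: |I_R2| = 0.15 A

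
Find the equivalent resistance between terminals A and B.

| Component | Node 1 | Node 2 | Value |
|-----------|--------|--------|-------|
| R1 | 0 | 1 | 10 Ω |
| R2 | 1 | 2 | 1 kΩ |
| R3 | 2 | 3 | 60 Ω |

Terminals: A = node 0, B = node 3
Reduce the network between node 0 (A) and node 3 (B) by series/parallel combination:
  Rs1 = R1 + R2 (series, joined only at node 1) = 10 + 1000 = 1010 Ω
  Rs2 = R3 + Rs1 (series, joined only at node 2) = 60 + 1010 = 1070 Ω
R_eq = 1.07 kΩ

Final answer: 1.07 kΩ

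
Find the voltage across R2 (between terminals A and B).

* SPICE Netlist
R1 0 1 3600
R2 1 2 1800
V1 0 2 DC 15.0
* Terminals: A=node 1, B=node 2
R1 and R2 are in series across V1 (node 0 → node 1 → node 2), and the output A–B is taken across R2, so this is a voltage divider.
Series current: I = V1/(R1 + R2) = 15/(3600 + 1800) = 15/5400 = 0.002778 A
V_R2 = I × R2 = V1 × R2/(R1 + R2) = 15 × 1800/5400 = 5 V

Final answer: 5 V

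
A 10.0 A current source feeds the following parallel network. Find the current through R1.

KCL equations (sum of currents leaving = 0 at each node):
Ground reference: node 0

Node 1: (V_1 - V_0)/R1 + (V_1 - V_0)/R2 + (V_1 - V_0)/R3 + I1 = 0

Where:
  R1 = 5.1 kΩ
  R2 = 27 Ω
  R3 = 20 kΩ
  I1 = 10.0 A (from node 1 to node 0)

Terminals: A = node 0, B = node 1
All resistors sit directly between nodes 0 and 1, so they are in parallel and share one voltage V; the full source current 10 A splits among them.
1/R_par = 1/5100 + 1/27 + 1/20000 = 0.03728 S  =>  R_par = 26.82 Ω
V = I × R_par = 10 × 26.82 = 268.2 V
I_R1 = V/R1 = 268.2/5100 = 0.05259 A

Final answer: 0.05259 A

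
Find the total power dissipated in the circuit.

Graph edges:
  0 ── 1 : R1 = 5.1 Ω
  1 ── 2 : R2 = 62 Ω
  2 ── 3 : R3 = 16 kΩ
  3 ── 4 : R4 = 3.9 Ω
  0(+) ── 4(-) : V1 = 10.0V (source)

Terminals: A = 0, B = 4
Nodal analysis, taking node 4 as the 0 V reference.
Source V1 fixes V_0 = 10 V.
KCL at each unknown node (sum of currents leaving = 0; resistances in Ω):
  Node 1: (V_1 - 10)/5.1 + (V_1 - V_2)/62 = 0
  Node 2: (V_2 - V_1)/62 + (V_2 - V_3)/16000 = 0
  Node 3: (V_3 - V_2)/16000 + (V_3 - 0)/3.9 = 0
Collecting terms (coefficients in siemens):
  0.2122·V_1 - 0.01613·V_2 = 1.961
  0.01619·V_2 - 0.01613·V_1 - 0.0000625·V_3 = 0
  0.2565·V_3 - 0.0000625·V_2 = 0
Solving these 3 simultaneous equations (Gaussian elimination) gives:
  V_1 = 9.997 V, V_2 = 9.958 V, V_3 = 0.002427 V
Power in each resistor, P = (ΔV)²/R:
  P_R1 = (10 - 9.997)²/5.1 = 0.000001975 W
  P_R2 = (9.997 - 9.958)²/62 = 0.00002401 W
  P_R3 = (9.958 - 0.002427)²/16000 = 0.006195 W
  P_R4 = (0.002427 - 0)²/3.9 = 0.00000151 W
P_total = P_R1 + P_R2 + P_R3 + P_R4 = 0.006222 W

Final answer: 0.006222 W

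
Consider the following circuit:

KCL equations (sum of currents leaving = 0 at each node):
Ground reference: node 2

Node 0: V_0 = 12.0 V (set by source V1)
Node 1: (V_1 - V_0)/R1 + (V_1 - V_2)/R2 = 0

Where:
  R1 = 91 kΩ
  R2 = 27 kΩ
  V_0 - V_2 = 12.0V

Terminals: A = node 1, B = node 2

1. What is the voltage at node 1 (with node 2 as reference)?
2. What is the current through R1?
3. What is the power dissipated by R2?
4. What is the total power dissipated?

Nodal analysis, taking node 2 as the 0 V reference.
Source V1 fixes V_0 = 12 V.
KCL at each unknown node (sum of currents leaving = 0; resistances in Ω):
  Node 1: (V_1 - 12)/91000 + (V_1 - 0)/27000 = 0
Collecting terms: 0.00004803 × V_1 = 0.0001319  =>  V_1 = 2.746 V
Part 1:
  Read off the nodal solution: V_1 = 2.746 V
Part 2:
  I_R1 = (V_0 - V_1)/R1 = (12 - 2.746)/91000 = 0.0001017 A
  Magnitude: I_R1 = 0.0001017 A
Part 3:
  I_R2 = (V_1 - V_2)/R2 = (2.746 - 0)/27000 = 0.0001017 A
  P_R2 = I_R2² × R2 = (0.0001017)² × 27000 = 0.0002792 W
Part 4:
  Power in each resistor, P = (ΔV)²/R:
    P_R1 = (12 - 2.746)²/91000 = 0.0009411 W
    P_R2 = (2.746 - 0)²/27000 = 0.0002792 W
  P_total = P_R1 + P_R2 = 0.00122 W

Final answers:
1. V_1 = 2.746 V
2. I_R1 = 0.0001017 A
3. P_R2 = 0.0002792 W
4. P_total = 0.00122 W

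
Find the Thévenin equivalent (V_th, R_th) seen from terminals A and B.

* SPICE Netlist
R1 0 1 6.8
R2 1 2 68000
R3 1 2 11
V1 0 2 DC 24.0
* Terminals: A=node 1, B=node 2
Step 1 — V_th is the open-circuit voltage V_A - V_B (nothing connected across the terminals).
Nodal analysis, taking node 2 as the 0 V reference.
Source V1 fixes V_0 = 24 V.
KCL at each unknown node (sum of currents leaving = 0; resistances in Ω):
  Node 1: (V_1 - 24)/6.8 + (V_1 - 0)/68000 + (V_1 - 0)/11 = 0
Collecting terms: 0.238 × V_1 = 3.529  =>  V_1 = 14.83 V
V_th = V_1 - V_2 = 14.83 - 0 = 14.83 V
Step 2 — R_th: zero the source — replace V1 by a short circuit (node 2 merges into node 0) — and find the resistance seen between A (node 1) and B (node 0).
Reduce the network between node 1 (A) and node 0 (B) by series/parallel combination:
  Rp1 = R1 ‖ R2 ‖ R3 (parallel, all between nodes 0 and 1) = 1/(1/6.8 + 1/68000 + 1/11) = 4.202 Ω
R_th = 4.202 Ω

Final answer: V_th = 14.83 V, R_th = 4.202 Ω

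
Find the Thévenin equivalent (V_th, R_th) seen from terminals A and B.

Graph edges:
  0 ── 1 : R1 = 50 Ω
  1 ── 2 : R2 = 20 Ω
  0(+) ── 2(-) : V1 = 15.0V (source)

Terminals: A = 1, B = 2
Step 1 — V_th is the open-circuit voltage V_A - V_B (nothing connected across the terminals).
Nodal analysis, taking node 2 as the 0 V reference.
Source V1 fixes V_0 = 15 V.
KCL at each unknown node (sum of currents leaving = 0; resistances in Ω):
  Node 1: (V_1 - 15)/50 + (V_1 - 0)/20 = 0
Collecting terms: 0.07 × V_1 = 0.3  =>  V_1 = 4.286 V
V_th = V_1 - V_2 = 4.286 - 0 = 4.286 V
Step 2 — R_th: zero the source — replace V1 by a short circuit (node 2 merges into node 0) — and find the resistance seen between A (node 1) and B (node 0).
Reduce the network between node 1 (A) and node 0 (B) by series/parallel combination:
  Rp1 = R1 ‖ R2 (parallel, both between nodes 0 and 1) = 1/(1/50 + 1/20) = 14.29 Ω
R_th = 14.29 Ω

Final answer: V_th = 4.286 V, R_th = 14.29 Ω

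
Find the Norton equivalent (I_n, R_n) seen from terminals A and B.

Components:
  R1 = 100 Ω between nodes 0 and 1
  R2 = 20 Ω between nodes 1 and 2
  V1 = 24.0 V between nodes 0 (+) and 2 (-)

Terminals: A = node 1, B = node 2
Find the Thévenin equivalent first; then I_n = V_th/R_th and R_n = R_th.
Step 1 — V_th is the open-circuit voltage V_A - V_B (nothing connected across the terminals).
Nodal analysis, taking node 2 as the 0 V reference.
Source V1 fixes V_0 = 24 V.
KCL at each unknown node (sum of currents leaving = 0; resistances in Ω):
  Node 1: (V_1 - 24)/100 + (V_1 - 0)/20 = 0
Collecting terms: 0.06 × V_1 = 0.24  =>  V_1 = 4 V
V_th = V_1 - V_2 = 4 - 0 = 4 V
Step 2 — R_th: zero the source — replace V1 by a short circuit (node 2 merges into node 0) — and find the resistance seen between A (node 1) and B (node 0).
Reduce the network between node 1 (A) and node 0 (B) by series/parallel combination:
  Rp1 = R1 ‖ R2 (parallel, both between nodes 0 and 1) = 1/(1/100 + 1/20) = 16.67 Ω
R_th = 16.67 Ω
I_n = V_th/R_th = 4/16.67 = 0.24 A, and R_n = R_th = 16.67 Ω

Final answer: I_n = 0.24 A, R_n = 16.67 Ω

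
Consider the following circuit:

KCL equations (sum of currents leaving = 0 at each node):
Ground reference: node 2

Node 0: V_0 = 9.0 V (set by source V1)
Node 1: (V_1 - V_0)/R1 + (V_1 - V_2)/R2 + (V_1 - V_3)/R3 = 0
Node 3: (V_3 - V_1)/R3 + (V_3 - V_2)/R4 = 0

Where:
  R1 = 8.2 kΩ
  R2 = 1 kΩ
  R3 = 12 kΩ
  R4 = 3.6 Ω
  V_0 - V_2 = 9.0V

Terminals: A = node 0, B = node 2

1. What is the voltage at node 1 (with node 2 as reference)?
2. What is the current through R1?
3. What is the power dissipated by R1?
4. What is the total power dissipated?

Nodal analysis, taking node 2 as the 0 V reference.
Source V1 fixes V_0 = 9 V.
KCL at each unknown node (sum of currents leaving = 0; resistances in Ω):
  Node 1: (V_1 - 9)/8200 + (V_1 - 0)/1000 + (V_1 - V_3)/12000 = 0
  Node 3: (V_3 - V_1)/12000 + (V_3 - 0)/3.6 = 0
Collecting terms (coefficients in siemens):
  0.001205·V_1 - 0.00008333·V_3 = 0.001098
  0.2779·V_3 - 0.00008333·V_1 = 0
Determinant D = (0.001205)(0.2779) - (-0.00008333)(-0.00008333) = 0.0003349
V_1 = [(0.001098)(0.2779) - (-0.00008333)(0)]/D = 0.9106 V
V_3 = [(0.001205)(0) - (0.001098)(-0.00008333)]/D = 0.0002731 V
Part 1:
  Read off the nodal solution: V_1 = 0.9106 V
Part 2:
  I_R1 = (V_0 - V_1)/R1 = (9 - 0.9106)/8200 = 0.0009865 A
  Magnitude: I_R1 = 0.0009865 A
Part 3:
  I_R1 = (V_0 - V_1)/R1 = (9 - 0.9106)/8200 = 0.0009865 A
  P_R1 = I_R1² × R1 = (0.0009865)² × 8200 = 0.00798 W
Part 4:
  Power in each resistor, P = (ΔV)²/R:
    P_R1 = (9 - 0.9106)²/8200 = 0.00798 W
    P_R2 = (0.9106 - 0)²/1000 = 0.0008293 W
    P_R3 = (0.9106 - 0.0002731)²/12000 = 0.00006906 W
    P_R4 = (0 - 0.0002731)²/3.6 = 0.00000002072 W
  P_total = P_R1 + P_R2 + P_R3 + P_R4 = 0.008879 W

Final answers:
1. V_1 = 0.9106 V
2. I_R1 = 0.0009865 A
3. P_R1 = 0.00798 W
4. P_total = 0.008879 W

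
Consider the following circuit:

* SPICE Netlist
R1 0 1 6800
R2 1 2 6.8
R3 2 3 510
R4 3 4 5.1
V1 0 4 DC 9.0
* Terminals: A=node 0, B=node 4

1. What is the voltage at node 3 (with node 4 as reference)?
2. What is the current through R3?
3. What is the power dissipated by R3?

Nodal analysis, taking node 4 as the 0 V reference.
Source V1 fixes V_0 = 9 V.
KCL at each unknown node (sum of currents leaving = 0; resistances in Ω):
  Node 1: (V_1 - 9)/6800 + (V_1 - V_2)/6.8 = 0
  Node 2: (V_2 - V_1)/6.8 + (V_2 - V_3)/510 = 0
  Node 3: (V_3 - V_2)/510 + (V_3 - 0)/5.1 = 0
Collecting terms (coefficients in siemens):
  0.1472·V_1 - 0.1471·V_2 = 0.001324
  0.149·V_2 - 0.1471·V_1 - 0.001961·V_3 = 0
  0.198·V_3 - 0.001961·V_2 = 0
Solving these 3 simultaneous equations (Gaussian elimination) gives:
  V_1 = 0.6415 V, V_2 = 0.6332 V, V_3 = 0.006269 V
Part 1:
  Read off the nodal solution: V_3 = 0.006269 V
Part 2:
  I_R3 = (V_2 - V_3)/R3 = (0.6332 - 0.006269)/510 = 0.001229 A
  Magnitude: I_R3 = 0.001229 A
Part 3:
  I_R3 = (V_2 - V_3)/R3 = (0.6332 - 0.006269)/510 = 0.001229 A
  P_R3 = I_R3² × R3 = (0.001229)² × 510 = 0.0007706 W

Final answers:
1. V_3 = 0.006269 V
2. I_R3 = 0.001229 A
3. P_R3 = 0.0007706 W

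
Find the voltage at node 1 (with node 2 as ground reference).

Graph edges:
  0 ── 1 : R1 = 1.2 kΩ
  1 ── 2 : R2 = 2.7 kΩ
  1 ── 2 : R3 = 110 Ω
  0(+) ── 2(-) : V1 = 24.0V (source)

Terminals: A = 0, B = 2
Nodal analysis, taking node 2 as the 0 V reference.
Source V1 fixes V_0 = 24 V.
KCL at each unknown node (sum of currents leaving = 0; resistances in Ω):
  Node 1: (V_1 - 24)/1200 + (V_1 - 0)/2700 + (V_1 - 0)/110 = 0
Collecting terms: 0.01029 × V_1 = 0.02  =>  V_1 = 1.943 V
The requested potential is V_1 = 1.943 V.

Final answer: V_1 = 1.943 V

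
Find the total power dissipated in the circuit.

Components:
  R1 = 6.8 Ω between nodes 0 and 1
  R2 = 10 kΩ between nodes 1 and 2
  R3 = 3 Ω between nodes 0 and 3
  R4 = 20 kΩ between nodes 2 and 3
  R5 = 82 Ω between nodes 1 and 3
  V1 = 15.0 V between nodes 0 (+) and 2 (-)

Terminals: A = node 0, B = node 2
Nodal analysis, taking node 2 as the 0 V reference.
Source V1 fixes V_0 = 15 V.
KCL at each unknown node (sum of currents leaving = 0; resistances in Ω):
  Node 1: (V_1 - 15)/6.8 + (V_1 - 0)/10000 + (V_1 - V_3)/82 = 0
  Node 3: (V_3 - 15)/3 + (V_3 - 0)/20000 + (V_3 - V_1)/82 = 0
Collecting terms (coefficients in siemens):
  0.1594·V_1 - 0.0122·V_3 = 2.206
  0.3456·V_3 - 0.0122·V_1 = 5
Determinant D = (0.1594)(0.3456) - (-0.0122)(-0.0122) = 0.05492
V_1 = [(2.206)(0.3456) - (-0.0122)(5)]/D = 14.99 V
V_3 = [(0.1594)(5) - (2.206)(-0.0122)]/D = 15 V
Power in each resistor, P = (ΔV)²/R:
  P_R1 = (15 - 14.99)²/6.8 = 0.00001357 W
  P_R2 = (14.99 - 0)²/10000 = 0.02247 W
  P_R3 = (15 - 15)²/3 = 0.000002099 W
  P_R4 = (0 - 15)²/20000 = 0.01125 W
  P_R5 = (14.99 - 15)²/82 = 0.000000614 W
P_total = P_R1 + P_R2 + P_R3 + P_R4 + P_R5 = 0.03373 W

Final answer: 0.03373 W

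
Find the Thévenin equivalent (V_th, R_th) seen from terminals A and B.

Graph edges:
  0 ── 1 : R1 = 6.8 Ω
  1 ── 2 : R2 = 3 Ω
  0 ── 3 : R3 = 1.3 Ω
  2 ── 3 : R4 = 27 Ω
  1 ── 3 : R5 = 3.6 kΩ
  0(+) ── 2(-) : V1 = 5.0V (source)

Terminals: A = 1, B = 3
Step 1 — V_th is the open-circuit voltage V_A - V_B (nothing connected across the terminals).
Nodal analysis, taking node 2 as the 0 V reference.
Source V1 fixes V_0 = 5 V.
KCL at each unknown node (sum of currents leaving = 0; resistances in Ω):
  Node 1: (V_1 - 5)/6.8 + (V_1 - 0)/3 + (V_1 - V_3)/3600 = 0
  Node 3: (V_3 - 5)/1.3 + (V_3 - 0)/27 + (V_3 - V_1)/3600 = 0
Collecting terms (coefficients in siemens):
  0.4807·V_1 - 0.0002778·V_3 = 0.7353
  0.8065·V_3 - 0.0002778·V_1 = 3.846
Determinant D = (0.4807)(0.8065) - (-0.0002778)(-0.0002778) = 0.3877
V_1 = [(0.7353)(0.8065) - (-0.0002778)(3.846)]/D = 1.532 V
V_3 = [(0.4807)(3.846) - (0.7353)(-0.0002778)]/D = 4.769 V
V_th = V_1 - V_3 = 1.532 - 4.769 = -3.237 V
Step 2 — R_th: zero the source — replace V1 by a short circuit (node 2 merges into node 0) — and find the resistance seen between A (node 1) and B (node 3).
Reduce the network between node 1 (A) and node 3 (B) by series/parallel combination:
  Rp1 = R1 ‖ R2 (parallel, both between nodes 0 and 1) = 1/(1/6.8 + 1/3) = 2.082 Ω
  Rp2 = R3 ‖ R4 (parallel, both between nodes 0 and 3) = 1/(1/1.3 + 1/27) = 1.24 Ω
  Rs1 = Rp1 + Rp2 (series, joined only at node 0) = 2.082 + 1.24 = 3.322 Ω
  Rp3 = R5 ‖ Rs1 (parallel, both between nodes 1 and 3) = 1/(1/3600 + 1/3.322) = 3.319 Ω
R_th = 3.319 Ω

Final answer: V_th = -3.237 V, R_th = 3.319 Ω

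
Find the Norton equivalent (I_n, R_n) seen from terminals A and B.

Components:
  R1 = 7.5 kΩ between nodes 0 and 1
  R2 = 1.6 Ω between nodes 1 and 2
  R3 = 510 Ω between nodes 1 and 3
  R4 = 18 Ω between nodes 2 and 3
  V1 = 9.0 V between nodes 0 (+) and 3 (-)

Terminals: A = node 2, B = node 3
Find the Thévenin equivalent first; then I_n = V_th/R_th and R_n = R_th.
Step 1 — V_th is the open-circuit voltage V_A - V_B (nothing connected across the terminals).
Nodal analysis, taking node 3 as the 0 V reference.
Source V1 fixes V_0 = 9 V.
KCL at each unknown node (sum of currents leaving = 0; resistances in Ω):
  Node 1: (V_1 - 9)/7500 + (V_1 - V_2)/1.6 + (V_1 - 0)/510 = 0
  Node 2: (V_2 - V_1)/1.6 + (V_2 - 0)/18 = 0
Collecting terms (coefficients in siemens):
  0.6271·V_1 - 0.625·V_2 = 0.0012
  0.6806·V_2 - 0.625·V_1 = 0
Determinant D = (0.6271)(0.6806) - (-0.625)(-0.625) = 0.03615
V_1 = [(0.0012)(0.6806) - (-0.625)(0)]/D = 0.02259 V
V_2 = [(0.6271)(0) - (0.0012)(-0.625)]/D = 0.02075 V
V_th = V_2 - V_3 = 0.02075 - 0 = 0.02075 V
Step 2 — R_th: zero the source — replace V1 by a short circuit (node 3 merges into node 0) — and find the resistance seen between A (node 2) and B (node 0).
Reduce the network between node 2 (A) and node 0 (B) by series/parallel combination:
  Rp1 = R1 ‖ R3 (parallel, both between nodes 0 and 1) = 1/(1/7500 + 1/510) = 477.5 Ω
  Rs1 = R2 + Rp1 (series, joined only at node 1) = 1.6 + 477.5 = 479.1 Ω
  Rp2 = R4 ‖ Rs1 (parallel, both between nodes 0 and 2) = 1/(1/18 + 1/479.1) = 17.35 Ω
R_th = 17.35 Ω
I_n = V_th/R_th = 0.02075/17.35 = 0.001196 A, and R_n = R_th = 17.35 Ω

Final answer: I_n = 0.001196 A, R_n = 17.35 Ω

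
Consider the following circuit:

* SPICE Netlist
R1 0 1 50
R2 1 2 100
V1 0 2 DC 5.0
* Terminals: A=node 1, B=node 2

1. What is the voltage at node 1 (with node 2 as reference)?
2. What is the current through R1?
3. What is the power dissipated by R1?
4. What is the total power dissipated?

Nodal analysis, taking node 2 as the 0 V reference.
Source V1 fixes V_0 = 5 V.
KCL at each unknown node (sum of currents leaving = 0; resistances in Ω):
  Node 1: (V_1 - 5)/50 + (V_1 - 0)/100 = 0
Collecting terms: 0.03 × V_1 = 0.1  =>  V_1 = 3.333 V
Part 1:
  Read off the nodal solution: V_1 = 3.333 V
Part 2:
  I_R1 = (V_0 - V_1)/R1 = (5 - 3.333)/50 = 0.03333 A
  Magnitude: I_R1 = 0.03333 A
Part 3:
  I_R1 = (V_0 - V_1)/R1 = (5 - 3.333)/50 = 0.03333 A
  P_R1 = I_R1² × R1 = (0.03333)² × 50 = 0.05556 W
Part 4:
  Power in each resistor, P = (ΔV)²/R:
    P_R1 = (5 - 3.333)²/50 = 0.05556 W
    P_R2 = (3.333 - 0)²/100 = 0.1111 W
  P_total = P_R1 + P_R2 = 0.1667 W

Final answers:
1. V_1 = 3.333 V
2. I_R1 = 0.03333 A
3. P_R1 = 0.05556 W
4. P_total = 0.1667 W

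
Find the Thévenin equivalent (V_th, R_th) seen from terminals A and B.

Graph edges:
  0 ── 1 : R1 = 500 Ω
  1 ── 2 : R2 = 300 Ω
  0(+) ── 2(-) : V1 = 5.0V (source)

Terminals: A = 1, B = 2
Step 1 — V_th is the open-circuit voltage V_A - V_B (nothing connected across the terminals).
Nodal analysis, taking node 2 as the 0 V reference.
Source V1 fixes V_0 = 5 V.
KCL at each unknown node (sum of currents leaving = 0; resistances in Ω):
  Node 1: (V_1 - 5)/500 + (V_1 - 0)/300 = 0
Collecting terms: 0.005333 × V_1 = 0.01  =>  V_1 = 1.875 V
V_th = V_1 - V_2 = 1.875 - 0 = 1.875 V
Step 2 — R_th: zero the source — replace V1 by a short circuit (node 2 merges into node 0) — and find the resistance seen between A (node 1) and B (node 0).
Reduce the network between node 1 (A) and node 0 (B) by series/parallel combination:
  Rp1 = R1 ‖ R2 (parallel, both between nodes 0 and 1) = 1/(1/500 + 1/300) = 187.5 Ω
R_th = 187.5 Ω

Final answer: V_th = 1.875 V, R_th = 187.5 Ω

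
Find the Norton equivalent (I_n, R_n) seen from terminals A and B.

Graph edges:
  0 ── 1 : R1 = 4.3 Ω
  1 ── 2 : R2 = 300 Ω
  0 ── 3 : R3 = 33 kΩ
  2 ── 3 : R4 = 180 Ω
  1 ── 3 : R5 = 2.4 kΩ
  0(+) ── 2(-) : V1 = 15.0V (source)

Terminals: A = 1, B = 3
Find the Thévenin equivalent first; then I_n = V_th/R_th and R_n = R_th.
Step 1 — V_th is the open-circuit voltage V_A - V_B (nothing connected across the terminals).
Nodal analysis, taking node 2 as the 0 V reference.
Source V1 fixes V_0 = 15 V.
KCL at each unknown node (sum of currents leaving = 0; resistances in Ω):
  Node 1: (V_1 - 15)/4.3 + (V_1 - 0)/300 + (V_1 - V_3)/2400 = 0
  Node 3: (V_3 - 15)/33000 + (V_3 - 0)/180 + (V_3 - V_1)/2400 = 0
Collecting terms (coefficients in siemens):
  0.2363·V_1 - 0.0004167·V_3 = 3.488
  0.006003·V_3 - 0.0004167·V_1 = 0.0004545
Determinant D = (0.2363)(0.006003) - (-0.0004167)(-0.0004167) = 0.001418
V_1 = [(3.488)(0.006003) - (-0.0004167)(0.0004545)]/D = 14.76 V
V_3 = [(0.2363)(0.0004545) - (3.488)(-0.0004167)]/D = 1.101 V
V_th = V_1 - V_3 = 14.76 - 1.101 = 13.66 V
Step 2 — R_th: zero the source — replace V1 by a short circuit (node 2 merges into node 0) — and find the resistance seen between A (node 1) and B (node 3).
Reduce the network between node 1 (A) and node 3 (B) by series/parallel combination:
  Rp1 = R1 ‖ R2 (parallel, both between nodes 0 and 1) = 1/(1/4.3 + 1/300) = 4.239 Ω
  Rp2 = R3 ‖ R4 (parallel, both between nodes 0 and 3) = 1/(1/33000 + 1/180) = 179 Ω
  Rs1 = Rp1 + Rp2 (series, joined only at node 0) = 4.239 + 179 = 183.3 Ω
  Rp3 = R5 ‖ Rs1 (parallel, both between nodes 1 and 3) = 1/(1/2400 + 1/183.3) = 170.3 Ω
R_th = 170.3 Ω
I_n = V_th/R_th = 13.66/170.3 = 0.08025 A, and R_n = R_th = 170.3 Ω

Final answer: I_n = 0.08025 A, R_n = 170.3 Ω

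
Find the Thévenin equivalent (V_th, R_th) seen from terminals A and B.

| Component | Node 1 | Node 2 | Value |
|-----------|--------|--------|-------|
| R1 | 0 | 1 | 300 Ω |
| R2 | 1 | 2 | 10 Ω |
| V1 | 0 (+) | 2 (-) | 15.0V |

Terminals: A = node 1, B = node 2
Step 1 — V_th is the open-circuit voltage V_A - V_B (nothing connected across the terminals).
Nodal analysis, taking node 2 as the 0 V reference.
Source V1 fixes V_0 = 15 V.
KCL at each unknown node (sum of currents leaving = 0; resistances in Ω):
  Node 1: (V_1 - 15)/300 + (V_1 - 0)/10 = 0
Collecting terms: 0.1033 × V_1 = 0.05  =>  V_1 = 0.4839 V
V_th = V_1 - V_2 = 0.4839 - 0 = 0.4839 V
Step 2 — R_th: zero the source — replace V1 by a short circuit (node 2 merges into node 0) — and find the resistance seen between A (node 1) and B (node 0).
Reduce the network between node 1 (A) and node 0 (B) by series/parallel combination:
  Rp1 = R1 ‖ R2 (parallel, both between nodes 0 and 1) = 1/(1/300 + 1/10) = 9.677 Ω
R_th = 9.677 Ω

Final answer: V_th = 0.4839 V, R_th = 9.677 Ω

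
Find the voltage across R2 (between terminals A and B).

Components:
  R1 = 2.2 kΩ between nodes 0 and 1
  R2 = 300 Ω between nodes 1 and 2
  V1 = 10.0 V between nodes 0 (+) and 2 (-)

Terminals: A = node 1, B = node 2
R1 and R2 are in series across V1 (node 0 → node 1 → node 2), and the output A–B is taken across R2, so this is a voltage divider.
Series current: I = V1/(R1 + R2) = 10/(2200 + 300) = 10/2500 = 0.004 A
V_R2 = I × R2 = V1 × R2/(R1 + R2) = 10 × 300/2500 = 1.2 V

Final answer: 1.2 V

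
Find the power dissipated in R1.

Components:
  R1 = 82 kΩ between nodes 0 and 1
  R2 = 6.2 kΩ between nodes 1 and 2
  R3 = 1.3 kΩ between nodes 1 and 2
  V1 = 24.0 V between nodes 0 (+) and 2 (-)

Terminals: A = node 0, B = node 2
Nodal analysis, taking node 2 as the 0 V reference.
Source V1 fixes V_0 = 24 V.
KCL at each unknown node (sum of currents leaving = 0; resistances in Ω):
  Node 1: (V_1 - 24)/82000 + (V_1 - 0)/6200 + (V_1 - 0)/1300 = 0
Collecting terms: 0.0009427 × V_1 = 0.0002927  =>  V_1 = 0.3105 V
I_R1 = (V_0 - V_1)/R1 = (24 - 0.3105)/82000 = 0.0002889 A
P_R1 = I_R1² × R1 = (0.0002889)² × 82000 = 0.006844 W

Final answer: 0.006844 W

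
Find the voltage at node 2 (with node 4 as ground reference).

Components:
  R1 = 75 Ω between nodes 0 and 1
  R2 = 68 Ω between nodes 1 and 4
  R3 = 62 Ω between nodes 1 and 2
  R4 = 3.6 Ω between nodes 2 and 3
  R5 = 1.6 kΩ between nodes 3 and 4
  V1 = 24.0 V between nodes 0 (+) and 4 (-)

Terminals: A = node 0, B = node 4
Nodal analysis, taking node 4 as the 0 V reference.
Source V1 fixes V_0 = 24 V.
KCL at each unknown node (sum of currents leaving = 0; resistances in Ω):
  Node 1: (V_1 - 24)/75 + (V_1 - 0)/68 + (V_1 - V_2)/62 = 0
  Node 2: (V_2 - V_1)/62 + (V_2 - V_3)/3.6 = 0
  Node 3: (V_3 - V_2)/3.6 + (V_3 - 0)/1600 = 0
Collecting terms (coefficients in siemens):
  0.04417·V_1 - 0.01613·V_2 = 0.32
  0.2939·V_2 - 0.01613·V_1 - 0.2778·V_3 = 0
  0.2784·V_3 - 0.2778·V_2 = 0
Solving these 3 simultaneous equations (Gaussian elimination) gives:
  V_1 = 11.17 V, V_2 = 10.76 V, V_3 = 10.73 V
The requested potential is V_2 = 10.76 V.

Final answer: V_2 = 10.76 V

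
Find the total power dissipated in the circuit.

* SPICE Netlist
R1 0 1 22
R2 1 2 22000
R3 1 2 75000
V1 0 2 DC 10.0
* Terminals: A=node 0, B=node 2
Nodal analysis, taking node 2 as the 0 V reference.
Source V1 fixes V_0 = 10 V.
KCL at each unknown node (sum of currents leaving = 0; resistances in Ω):
  Node 1: (V_1 - 10)/22 + (V_1 - 0)/22000 + (V_1 - 0)/75000 = 0
Collecting terms: 0.04551 × V_1 = 0.4545  =>  V_1 = 9.987 V
Power in each resistor, P = (ΔV)²/R:
  P_R1 = (10 - 9.987)²/22 = 0.000007584 W
  P_R2 = (9.987 - 0)²/22000 = 0.004534 W
  P_R3 = (9.987 - 0)²/75000 = 0.00133 W
P_total = P_R1 + P_R2 + P_R3 = 0.005871 W

Final answer: 0.005871 W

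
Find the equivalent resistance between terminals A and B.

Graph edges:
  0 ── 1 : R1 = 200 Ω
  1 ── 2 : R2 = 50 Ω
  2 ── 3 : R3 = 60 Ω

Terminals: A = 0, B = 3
Reduce the network between node 0 (A) and node 3 (B) by series/parallel combination:
  Rs1 = R1 + R2 (series, joined only at node 1) = 200 + 50 = 250 Ω
  Rs2 = R3 + Rs1 (series, joined only at node 2) = 60 + 250 = 310 Ω
R_eq = 310 Ω

Final answer: 310 Ω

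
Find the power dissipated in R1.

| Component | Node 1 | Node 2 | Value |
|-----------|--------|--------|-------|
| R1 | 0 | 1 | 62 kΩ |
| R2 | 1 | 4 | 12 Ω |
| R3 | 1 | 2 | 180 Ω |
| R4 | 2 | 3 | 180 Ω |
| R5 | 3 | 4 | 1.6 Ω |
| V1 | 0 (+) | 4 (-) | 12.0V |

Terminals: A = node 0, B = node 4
Nodal analysis, taking node 4 as the 0 V reference.
Source V1 fixes V_0 = 12 V.
KCL at each unknown node (sum of currents leaving = 0; resistances in Ω):
  Node 1: (V_1 - 12)/62000 + (V_1 - 0)/12 + (V_1 - V_2)/180 = 0
  Node 2: (V_2 - V_1)/180 + (V_2 - V_3)/180 = 0
  Node 3: (V_3 - V_2)/180 + (V_3 - 0)/1.6 = 0
Collecting terms (coefficients in siemens):
  0.08891·V_1 - 0.005556·V_2 = 0.0001935
  0.01111·V_2 - 0.005556·V_1 - 0.005556·V_3 = 0
  0.6306·V_3 - 0.005556·V_2 = 0
Solving these 3 simultaneous equations (Gaussian elimination) gives:
  V_1 = 0.002248 V, V_2 = 0.001129 V, V_3 = 0.000009945 V
I_R1 = (V_0 - V_1)/R1 = (12 - 0.002248)/62000 = 0.0001935 A
P_R1 = I_R1² × R1 = (0.0001935)² × 62000 = 0.002322 W

Final answer: 0.002322 W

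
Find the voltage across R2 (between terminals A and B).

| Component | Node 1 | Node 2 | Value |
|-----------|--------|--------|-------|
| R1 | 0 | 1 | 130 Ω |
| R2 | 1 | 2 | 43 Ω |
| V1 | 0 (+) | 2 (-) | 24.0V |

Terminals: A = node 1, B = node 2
R1 and R2 are in series across V1 (node 0 → node 1 → node 2), and the output A–B is taken across R2, so this is a voltage divider.
Series current: I = V1/(R1 + R2) = 24/(130 + 43) = 24/173 = 0.1387 A
V_R2 = I × R2 = V1 × R2/(R1 + R2) = 24 × 43/173 = 5.965 V

Final answer: 5.965 V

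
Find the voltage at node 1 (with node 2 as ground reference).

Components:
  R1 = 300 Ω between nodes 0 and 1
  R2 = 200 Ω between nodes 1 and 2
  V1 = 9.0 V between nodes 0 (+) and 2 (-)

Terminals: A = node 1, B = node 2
Nodal analysis, taking node 2 as the 0 V reference.
Source V1 fixes V_0 = 9 V.
KCL at each unknown node (sum of currents leaving = 0; resistances in Ω):
  Node 1: (V_1 - 9)/300 + (V_1 - 0)/200 = 0
Collecting terms: 0.008333 × V_1 = 0.03  =>  V_1 = 3.6 V
The requested potential is V_1 = 3.6 V.

Final answer: V_1 = 3.6 V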